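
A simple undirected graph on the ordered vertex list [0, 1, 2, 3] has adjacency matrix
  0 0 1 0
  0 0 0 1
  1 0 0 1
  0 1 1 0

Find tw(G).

1

A width-1 tree decomposition is:
Bags: B1 = {1, 3}  B2 = {2, 3}  B3 = {0, 2}
Tree: B1–B2, B2–B3
Each bag holds 2 vertices, so the decomposition has width 1, which upper-bounds the treewidth. Any graph with an edge has treewidth ≥ 1, and G has the edge 1–3. Hence tw(G) = 1 exactly.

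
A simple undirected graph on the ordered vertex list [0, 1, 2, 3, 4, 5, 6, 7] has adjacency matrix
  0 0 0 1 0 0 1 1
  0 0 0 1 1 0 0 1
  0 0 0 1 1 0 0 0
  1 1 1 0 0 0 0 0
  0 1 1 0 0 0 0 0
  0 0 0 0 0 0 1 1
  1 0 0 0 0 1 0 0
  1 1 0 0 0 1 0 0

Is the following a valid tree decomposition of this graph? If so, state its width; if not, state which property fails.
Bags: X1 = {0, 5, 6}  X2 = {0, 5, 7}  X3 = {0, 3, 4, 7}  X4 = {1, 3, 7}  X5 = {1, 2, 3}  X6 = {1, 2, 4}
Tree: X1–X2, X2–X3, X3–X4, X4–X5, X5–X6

No — bags containing vertex 4 are not connected in the tree.

A tree decomposition must satisfy three properties: every vertex lies in some bag; for every edge, both endpoints lie together in some bag; and for every vertex, the bags containing it form a connected subtree. Here bags containing vertex 4 are not connected in the tree, so the decomposition is invalid.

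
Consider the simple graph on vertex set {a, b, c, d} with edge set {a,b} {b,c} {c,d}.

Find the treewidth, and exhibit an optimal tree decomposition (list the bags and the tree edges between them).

Treewidth 1.
One such decomposition:
Bags: B1 = {a, b}  B2 = {b, c}  B3 = {c, d}
Tree: B1–B2, B2–B3

The largest bag has 2 vertices, giving width 1; this decomposition certifies tw(G) ≤ 1. Any graph with an edge has treewidth ≥ 1, and G has the edge a–b. Hence tw(G) = 1 exactly.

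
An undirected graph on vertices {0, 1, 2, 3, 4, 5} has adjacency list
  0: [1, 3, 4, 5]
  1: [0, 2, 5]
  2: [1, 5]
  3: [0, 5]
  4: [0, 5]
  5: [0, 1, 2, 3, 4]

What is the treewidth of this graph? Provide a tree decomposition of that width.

The largest bag has 3 vertices, giving width 2; this decomposition certifies tw(G) ≤ 2. Conversely, {0, 1, 5} is a clique of size 3, and the vertices of any clique must share a bag in every tree decomposition; so some bag has ≥ 3 vertices and tw(G) ≥ 2. Hence tw(G) = 2 exactly.

Treewidth 2.
One optimal decomposition is:
Bags: B1 = {0, 4, 5}  B2 = {0, 1, 5}  B3 = {0, 3, 5}  B4 = {1, 2, 5}
Tree: B1–B2, B1–B3, B2–B4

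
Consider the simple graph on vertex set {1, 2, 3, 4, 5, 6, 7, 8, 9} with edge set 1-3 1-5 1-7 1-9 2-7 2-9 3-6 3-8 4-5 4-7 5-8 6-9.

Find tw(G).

3

A width-3 tree decomposition is:
Bags: B1 = {4, 5, 7, 8}  B2 = {1, 5, 7, 8}  B3 = {1, 3, 7, 8}  B4 = {1, 2, 3, 7}  B5 = {1, 2, 3, 9}  B6 = {2, 3, 6, 9}
Tree: B1–B2, B2–B3, B3–B4, B4–B5, B5–B6
Each bag holds 4 vertices, so the decomposition has width 3, which upper-bounds the treewidth. For the lower bound: the 4 vertex sets {4,5,8}, {7}, {1}, {2,3,6,9} are disjoint, each induces a connected subgraph, and every pair is joined by at least one edge of G. Contracting each set to a single vertex therefore yields K_{4} as a minor, and since treewidth is minor-monotone, tw(G) ≥ tw(K_{4}) = 3. Combining the bounds, tw(G) = 3.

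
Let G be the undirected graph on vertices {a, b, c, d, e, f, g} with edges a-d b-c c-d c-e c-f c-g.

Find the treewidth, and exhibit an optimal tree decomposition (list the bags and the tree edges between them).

Treewidth 1.
Bags: B1 = {c, d}  B2 = {c, e}  B3 = {b, c}  B4 = {a, d}  B5 = {c, f}  B6 = {c, g}
Tree: B1–B2, B1–B3, B1–B4, B2–B5, B3–B6

The largest bag has 2 vertices, giving width 1; this decomposition certifies tw(G) ≤ 1. Any graph with an edge has treewidth ≥ 1, and G has the edge d–c. Therefore the treewidth is 1.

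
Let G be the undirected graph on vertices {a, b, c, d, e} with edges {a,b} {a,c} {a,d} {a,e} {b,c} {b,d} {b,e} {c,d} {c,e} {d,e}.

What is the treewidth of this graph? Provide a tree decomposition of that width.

With just one bag of size 5, the width is 5 − 1 = 4, so tw(G) ≤ 4. Conversely, {a, b, c, d, e} is a clique of size 5, and the vertices of any clique must share a bag in every tree decomposition; so some bag has ≥ 5 vertices and tw(G) ≥ 4. Combining the bounds, tw(G) = 4.

Treewidth 4.
One optimal decomposition is:
Bags: B1 = {a, b, c, d, e}
Tree: (single bag)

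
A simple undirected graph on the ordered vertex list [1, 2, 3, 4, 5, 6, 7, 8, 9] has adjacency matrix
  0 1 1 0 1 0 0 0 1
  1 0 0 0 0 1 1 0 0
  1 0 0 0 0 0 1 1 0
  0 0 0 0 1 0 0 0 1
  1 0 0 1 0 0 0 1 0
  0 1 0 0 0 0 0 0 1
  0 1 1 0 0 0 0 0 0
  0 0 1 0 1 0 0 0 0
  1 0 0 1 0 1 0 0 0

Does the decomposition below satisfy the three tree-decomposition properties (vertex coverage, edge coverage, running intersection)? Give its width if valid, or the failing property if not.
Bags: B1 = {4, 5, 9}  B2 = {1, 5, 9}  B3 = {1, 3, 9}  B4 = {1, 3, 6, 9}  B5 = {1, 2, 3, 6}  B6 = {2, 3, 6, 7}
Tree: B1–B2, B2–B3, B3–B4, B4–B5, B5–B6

No — vertex 8 appears in no bag.

A tree decomposition must satisfy three properties: every vertex lies in some bag; for every edge, both endpoints lie together in some bag; and for every vertex, the bags containing it form a connected subtree. Here vertex 8 appears in no bag, so the decomposition is invalid.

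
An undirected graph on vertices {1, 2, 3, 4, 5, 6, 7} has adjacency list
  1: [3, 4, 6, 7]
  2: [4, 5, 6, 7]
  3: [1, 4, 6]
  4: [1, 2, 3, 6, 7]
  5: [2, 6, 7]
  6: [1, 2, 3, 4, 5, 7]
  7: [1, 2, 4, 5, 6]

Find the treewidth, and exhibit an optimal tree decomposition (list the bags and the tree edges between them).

Every bag has size at most 4, so the width is 4 − 1 = 3 and tw(G) ≤ 3. On the other hand G contains the 4-clique {1, 3, 4, 6}. A clique must lie in a single bag of any decomposition, so no decomposition can have width below 3. The upper and lower bounds meet at 3, so that is the treewidth.

Treewidth 3.
One optimal decomposition is:
Bags: B1 = {1, 4, 6, 7}  B2 = {1, 3, 4, 6}  B3 = {2, 4, 6, 7}  B4 = {2, 5, 6, 7}
Tree: B1–B2, B1–B3, B3–B4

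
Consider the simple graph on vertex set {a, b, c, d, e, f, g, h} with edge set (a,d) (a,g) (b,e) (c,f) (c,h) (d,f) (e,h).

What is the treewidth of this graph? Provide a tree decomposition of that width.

Treewidth 1.
One optimal decomposition is:
Bags: B1 = {a, g}  B2 = {a, d}  B3 = {d, f}  B4 = {c, f}  B5 = {c, h}  B6 = {e, h}  B7 = {b, e}
Tree: B1–B2, B2–B3, B3–B4, B4–B5, B5–B6, B6–B7

Every bag has size at most 2, so the width is 2 − 1 = 1 and tw(G) ≤ 1. G has an edge, so its treewidth is at least 1. Hence tw(G) = 1 exactly.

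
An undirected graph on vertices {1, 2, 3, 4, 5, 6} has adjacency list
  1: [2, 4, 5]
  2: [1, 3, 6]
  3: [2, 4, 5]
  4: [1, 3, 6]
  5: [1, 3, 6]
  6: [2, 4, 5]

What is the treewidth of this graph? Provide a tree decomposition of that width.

Treewidth 3.
One optimal decomposition is:
Bags: B1 = {1, 3, 5, 6}  B2 = {1, 3, 4, 6}  B3 = {1, 2, 3, 6}
Tree: B1–B2, B2–B3

Every bag has size at most 4, so the width is 4 − 1 = 3 and tw(G) ≤ 3. For the lower bound: the 4 vertex sets {1,5}, {4,6}, {3}, {2} are disjoint, each induces a connected subgraph, and every pair is joined by at least one edge of G. Contracting each set to a single vertex therefore yields K_{4} as a minor, and since treewidth is minor-monotone, tw(G) ≥ tw(K_{4}) = 3. Therefore the treewidth is 3.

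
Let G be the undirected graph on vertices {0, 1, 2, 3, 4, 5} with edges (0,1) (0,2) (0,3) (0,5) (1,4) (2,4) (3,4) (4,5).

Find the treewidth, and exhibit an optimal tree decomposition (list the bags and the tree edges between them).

Treewidth 2.
One such decomposition:
Bags: B1 = {0, 1, 4}  B2 = {0, 2, 4}  B3 = {0, 4, 5}  B4 = {0, 3, 4}
Tree: B1–B2, B2–B3, B3–B4

Each bag holds 3 vertices, so the decomposition has width 2, which upper-bounds the treewidth. Since 4–1–0–2–4 is a cycle in G, G is not acyclic. Forests are exactly the graphs of treewidth ≤ 1, so tw(G) ≥ 2. Hence tw(G) = 2 exactly.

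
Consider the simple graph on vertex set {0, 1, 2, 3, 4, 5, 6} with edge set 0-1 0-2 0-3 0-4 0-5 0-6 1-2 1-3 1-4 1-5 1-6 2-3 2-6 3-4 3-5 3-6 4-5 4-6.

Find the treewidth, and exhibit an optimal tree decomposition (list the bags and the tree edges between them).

Every bag has size at most 5, so the width is 5 − 1 = 4 and tw(G) ≤ 4. Conversely, {0, 1, 2, 3, 6} is a clique of size 5, and the vertices of any clique must share a bag in every tree decomposition; so some bag has ≥ 5 vertices and tw(G) ≥ 4. The upper and lower bounds meet at 4, so that is the treewidth.

Treewidth 4.
One such decomposition:
Bags: B1 = {0, 1, 3, 4, 5}  B2 = {0, 1, 3, 4, 6}  B3 = {0, 1, 2, 3, 6}
Tree: B1–B2, B2–B3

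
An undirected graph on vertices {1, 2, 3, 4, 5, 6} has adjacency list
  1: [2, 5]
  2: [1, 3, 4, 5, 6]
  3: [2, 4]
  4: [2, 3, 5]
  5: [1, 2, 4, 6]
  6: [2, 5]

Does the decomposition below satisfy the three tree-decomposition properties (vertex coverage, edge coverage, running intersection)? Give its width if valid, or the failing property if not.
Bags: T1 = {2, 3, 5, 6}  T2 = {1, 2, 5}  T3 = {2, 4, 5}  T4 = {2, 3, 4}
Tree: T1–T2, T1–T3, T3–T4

No — bags containing vertex 3 are not connected in the tree.

A tree decomposition must satisfy three properties: every vertex lies in some bag; for every edge, both endpoints lie together in some bag; and for every vertex, the bags containing it form a connected subtree. Here bags containing vertex 3 are not connected in the tree, so the decomposition is invalid.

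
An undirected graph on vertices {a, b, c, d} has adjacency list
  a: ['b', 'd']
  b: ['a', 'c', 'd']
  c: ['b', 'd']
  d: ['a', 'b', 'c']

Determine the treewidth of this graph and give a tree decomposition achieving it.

The largest bag has 3 vertices, giving width 2; this decomposition certifies tw(G) ≤ 2. Conversely, {b, c, d} is a clique of size 3, and the vertices of any clique must share a bag in every tree decomposition; so some bag has ≥ 3 vertices and tw(G) ≥ 2. The upper and lower bounds meet at 2, so that is the treewidth.

Treewidth 2.
One such decomposition:
Bags: B1 = {a, b, d}  B2 = {b, c, d}
Tree: B1–B2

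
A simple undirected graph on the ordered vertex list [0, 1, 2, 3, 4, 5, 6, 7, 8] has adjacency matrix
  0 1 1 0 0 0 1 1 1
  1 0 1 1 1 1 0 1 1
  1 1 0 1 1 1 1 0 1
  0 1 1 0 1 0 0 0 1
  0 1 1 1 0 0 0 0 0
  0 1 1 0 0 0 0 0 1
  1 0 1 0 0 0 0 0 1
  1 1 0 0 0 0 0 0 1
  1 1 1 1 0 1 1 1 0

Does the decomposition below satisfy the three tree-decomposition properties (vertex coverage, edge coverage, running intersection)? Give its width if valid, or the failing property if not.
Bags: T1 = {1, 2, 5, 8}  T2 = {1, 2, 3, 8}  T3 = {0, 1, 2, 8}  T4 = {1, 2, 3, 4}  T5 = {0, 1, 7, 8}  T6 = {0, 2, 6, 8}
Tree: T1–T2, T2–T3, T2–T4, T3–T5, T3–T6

Checking the three conditions: (i) the bags cover all of {0, 1, 2, 3, 4, 5, 6, 7, 8}; (ii) for each edge, some bag contains both endpoints; (iii) the bags containing any fixed vertex form a subtree. All hold, so the decomposition is valid with width 4 − 1 = 3.

Yes; width 3.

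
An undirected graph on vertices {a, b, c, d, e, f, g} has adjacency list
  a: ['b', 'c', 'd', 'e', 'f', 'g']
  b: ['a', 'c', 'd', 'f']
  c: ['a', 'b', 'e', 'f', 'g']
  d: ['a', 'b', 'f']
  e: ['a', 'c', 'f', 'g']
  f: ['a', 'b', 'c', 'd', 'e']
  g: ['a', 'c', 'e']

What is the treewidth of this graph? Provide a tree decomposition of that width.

Treewidth 3.
One optimal decomposition is:
Bags: B1 = {a, c, e, f}  B2 = {a, b, c, f}  B3 = {a, c, e, g}  B4 = {a, b, d, f}
Tree: B1–B2, B1–B3, B2–B4

The largest bag has 4 vertices, giving width 3; this decomposition certifies tw(G) ≤ 3. On the other hand G contains the 4-clique {a, c, e, g}. A clique must lie in a single bag of any decomposition, so no decomposition can have width below 3. Therefore the treewidth is 3.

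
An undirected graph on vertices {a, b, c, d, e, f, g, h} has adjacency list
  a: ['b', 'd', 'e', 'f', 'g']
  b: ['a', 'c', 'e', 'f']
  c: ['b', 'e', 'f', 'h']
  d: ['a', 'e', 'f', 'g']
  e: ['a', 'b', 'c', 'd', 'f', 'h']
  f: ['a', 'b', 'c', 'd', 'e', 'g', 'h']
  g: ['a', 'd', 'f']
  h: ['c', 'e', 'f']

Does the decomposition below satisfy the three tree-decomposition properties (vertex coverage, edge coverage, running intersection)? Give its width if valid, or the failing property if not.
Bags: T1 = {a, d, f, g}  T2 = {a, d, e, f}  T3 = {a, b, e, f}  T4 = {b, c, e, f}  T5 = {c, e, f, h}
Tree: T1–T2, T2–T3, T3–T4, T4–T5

Yes; width 3.

Every vertex of G appears in some bag (union = {a, b, c, d, e, f, g, h}); every edge is covered by a bag; and for each vertex v the set of bags containing v is connected in the bag tree. The decomposition is therefore valid. The largest bag has 4 vertices, so the width is 3.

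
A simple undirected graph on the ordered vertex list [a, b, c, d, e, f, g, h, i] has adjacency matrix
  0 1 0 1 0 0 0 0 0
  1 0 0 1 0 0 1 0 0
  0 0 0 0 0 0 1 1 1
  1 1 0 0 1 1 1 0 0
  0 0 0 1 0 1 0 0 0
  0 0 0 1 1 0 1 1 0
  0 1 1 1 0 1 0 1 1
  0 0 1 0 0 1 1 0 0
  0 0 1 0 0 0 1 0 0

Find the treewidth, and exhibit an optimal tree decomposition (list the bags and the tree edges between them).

Each bag holds 3 vertices, so the decomposition has width 2, which upper-bounds the treewidth. Conversely, {d, f, g} is a clique of size 3, and the vertices of any clique must share a bag in every tree decomposition; so some bag has ≥ 3 vertices and tw(G) ≥ 2. Hence tw(G) = 2 exactly.

Treewidth 2.
Bags: B1 = {b, d, g}  B2 = {d, f, g}  B3 = {f, g, h}  B4 = {d, e, f}  B5 = {c, g, h}  B6 = {c, g, i}  B7 = {a, b, d}
Tree: B1–B2, B2–B3, B2–B4, B3–B5, B5–B6, B1–B7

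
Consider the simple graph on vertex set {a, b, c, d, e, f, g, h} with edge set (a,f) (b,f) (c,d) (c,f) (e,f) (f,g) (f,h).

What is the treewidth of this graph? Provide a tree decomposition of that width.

Treewidth 1.
Bags: B1 = {b, f}  B2 = {c, f}  B3 = {e, f}  B4 = {f, h}  B5 = {a, f}  B6 = {c, d}  B7 = {f, g}
Tree: B1–B2, B1–B3, B1–B4, B3–B5, B2–B6, B3–B7

The largest bag has 2 vertices, giving width 1; this decomposition certifies tw(G) ≤ 1. Since G has at least one edge (e.g. b–f), it is not an edgeless graph, so tw(G) ≥ 1. Hence tw(G) = 1 exactly.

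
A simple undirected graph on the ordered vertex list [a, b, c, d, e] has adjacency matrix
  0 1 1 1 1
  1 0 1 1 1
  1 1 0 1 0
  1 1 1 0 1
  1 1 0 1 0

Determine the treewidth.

A width-3 tree decomposition is:
Bags: B1 = {a, b, d, e}  B2 = {a, b, c, d}
Tree: B1–B2
Every bag has size at most 4, so the width is 4 − 1 = 3 and tw(G) ≤ 3. Conversely, {a, b, d, e} is a clique of size 4, and the vertices of any clique must share a bag in every tree decomposition; so some bag has ≥ 4 vertices and tw(G) ≥ 3. Combining the bounds, tw(G) = 3.

3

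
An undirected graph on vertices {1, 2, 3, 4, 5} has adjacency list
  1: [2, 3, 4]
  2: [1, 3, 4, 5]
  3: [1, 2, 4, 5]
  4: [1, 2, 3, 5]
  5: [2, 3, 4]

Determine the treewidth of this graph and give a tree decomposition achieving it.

Each bag holds 4 vertices, so the decomposition has width 3, which upper-bounds the treewidth. On the other hand G contains the 4-clique {1, 2, 3, 4}. A clique must lie in a single bag of any decomposition, so no decomposition can have width below 3. Therefore the treewidth is 3.

Treewidth 3.
One optimal decomposition is:
Bags: B1 = {2, 3, 4, 5}  B2 = {1, 2, 3, 4}
Tree: B1–B2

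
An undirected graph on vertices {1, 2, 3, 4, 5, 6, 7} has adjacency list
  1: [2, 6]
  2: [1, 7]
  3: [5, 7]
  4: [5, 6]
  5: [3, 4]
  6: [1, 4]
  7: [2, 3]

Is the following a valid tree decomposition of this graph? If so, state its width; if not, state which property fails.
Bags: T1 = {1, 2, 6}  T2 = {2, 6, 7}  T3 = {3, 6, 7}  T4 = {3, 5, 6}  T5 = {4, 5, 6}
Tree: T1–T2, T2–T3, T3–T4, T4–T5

Yes; width 2.

Every vertex of G appears in some bag (union = {1, 2, 3, 4, 5, 6, 7}); every edge is covered by a bag; and for each vertex v the set of bags containing v is connected in the bag tree. The decomposition is therefore valid. The largest bag has 3 vertices, so the width is 2.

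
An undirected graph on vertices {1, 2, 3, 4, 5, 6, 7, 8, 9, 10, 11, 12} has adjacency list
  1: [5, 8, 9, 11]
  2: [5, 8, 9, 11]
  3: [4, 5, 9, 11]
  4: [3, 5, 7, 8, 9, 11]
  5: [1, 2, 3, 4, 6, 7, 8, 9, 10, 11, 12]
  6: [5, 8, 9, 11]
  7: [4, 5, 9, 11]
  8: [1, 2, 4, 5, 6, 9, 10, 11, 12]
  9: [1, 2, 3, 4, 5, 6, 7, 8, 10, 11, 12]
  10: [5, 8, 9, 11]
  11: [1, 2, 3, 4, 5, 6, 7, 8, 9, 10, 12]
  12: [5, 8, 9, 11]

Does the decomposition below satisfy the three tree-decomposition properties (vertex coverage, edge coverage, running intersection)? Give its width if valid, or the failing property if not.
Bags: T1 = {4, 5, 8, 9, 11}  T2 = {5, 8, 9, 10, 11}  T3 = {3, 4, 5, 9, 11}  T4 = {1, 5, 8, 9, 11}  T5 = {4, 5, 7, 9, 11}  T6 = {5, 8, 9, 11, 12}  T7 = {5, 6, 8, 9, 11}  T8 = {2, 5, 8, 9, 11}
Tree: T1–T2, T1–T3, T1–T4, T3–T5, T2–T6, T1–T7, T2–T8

Yes; width 4.

Checking the three conditions: (i) the bags cover all of {1, 2, 3, 4, 5, 6, 7, 8, 9, 10, 11, 12}; (ii) for each edge, some bag contains both endpoints; (iii) the bags containing any fixed vertex form a subtree. All hold, so the decomposition is valid with width 5 − 1 = 4.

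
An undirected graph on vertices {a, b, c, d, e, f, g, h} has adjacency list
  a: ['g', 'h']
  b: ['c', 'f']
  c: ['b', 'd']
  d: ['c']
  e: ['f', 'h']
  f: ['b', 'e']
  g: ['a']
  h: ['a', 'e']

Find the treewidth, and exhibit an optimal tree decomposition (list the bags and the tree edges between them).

Treewidth 1.
Bags: B1 = {c, d}  B2 = {b, c}  B3 = {b, f}  B4 = {e, f}  B5 = {e, h}  B6 = {a, h}  B7 = {a, g}
Tree: B1–B2, B2–B3, B3–B4, B4–B5, B5–B6, B6–B7

Each bag holds 2 vertices, so the decomposition has width 1, which upper-bounds the treewidth. G has an edge, so its treewidth is at least 1. The upper and lower bounds meet at 1, so that is the treewidth.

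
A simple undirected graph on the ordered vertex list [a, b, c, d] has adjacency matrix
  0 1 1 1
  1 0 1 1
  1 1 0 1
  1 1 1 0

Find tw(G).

A width-3 tree decomposition is:
Bags: B1 = {a, b, c, d}
Tree: (single bag)
A single bag containing all 4 vertices is trivially a valid decomposition of width 3. For the lower bound, the 4 vertices {a, b, c, d} are pairwise adjacent, and any tree decomposition puts a clique entirely inside one bag — forcing width ≥ 3. Combining the bounds, tw(G) = 3.

3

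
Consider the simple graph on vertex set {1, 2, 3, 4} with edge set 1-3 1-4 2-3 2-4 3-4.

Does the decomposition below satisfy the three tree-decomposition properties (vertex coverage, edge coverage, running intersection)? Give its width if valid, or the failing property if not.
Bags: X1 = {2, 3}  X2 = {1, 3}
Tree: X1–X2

No — vertex 4 appears in no bag.

A tree decomposition must satisfy three properties: every vertex lies in some bag; for every edge, both endpoints lie together in some bag; and for every vertex, the bags containing it form a connected subtree. Here vertex 4 appears in no bag, so the decomposition is invalid.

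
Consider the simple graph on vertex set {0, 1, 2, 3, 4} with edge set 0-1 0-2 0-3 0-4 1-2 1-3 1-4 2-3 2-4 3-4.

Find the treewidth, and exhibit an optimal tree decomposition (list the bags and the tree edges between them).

Treewidth 4.
One optimal decomposition is:
Bags: B1 = {0, 1, 2, 3, 4}
Tree: (single bag)

A single bag containing all 5 vertices is trivially a valid decomposition of width 4. On the other hand G contains the 5-clique {0, 1, 2, 3, 4}. A clique must lie in a single bag of any decomposition, so no decomposition can have width below 4. The upper and lower bounds meet at 4, so that is the treewidth.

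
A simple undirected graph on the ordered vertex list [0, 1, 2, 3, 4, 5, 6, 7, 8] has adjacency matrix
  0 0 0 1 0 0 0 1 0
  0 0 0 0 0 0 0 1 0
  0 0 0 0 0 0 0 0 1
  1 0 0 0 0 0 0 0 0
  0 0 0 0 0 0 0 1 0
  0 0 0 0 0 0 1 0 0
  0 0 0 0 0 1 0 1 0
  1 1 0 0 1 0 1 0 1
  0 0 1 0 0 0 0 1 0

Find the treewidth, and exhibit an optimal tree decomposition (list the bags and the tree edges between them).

Each bag holds 2 vertices, so the decomposition has width 1, which upper-bounds the treewidth. G has an edge, so its treewidth is at least 1. Therefore the treewidth is 1.

Treewidth 1.
Bags: B1 = {4, 7}  B2 = {7, 8}  B3 = {0, 7}  B4 = {0, 3}  B5 = {6, 7}  B6 = {5, 6}  B7 = {1, 7}  B8 = {2, 8}
Tree: B1–B2, B2–B3, B3–B4, B1–B5, B5–B6, B3–B7, B2–B8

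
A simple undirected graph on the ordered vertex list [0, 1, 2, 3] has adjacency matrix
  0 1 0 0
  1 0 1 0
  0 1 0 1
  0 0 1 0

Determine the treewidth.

A width-1 tree decomposition is:
Bags: B1 = {0, 1}  B2 = {1, 2}  B3 = {2, 3}
Tree: B1–B2, B2–B3
Every bag has size at most 2, so the width is 2 − 1 = 1 and tw(G) ≤ 1. Since G has at least one edge (e.g. 0–1), it is not an edgeless graph, so tw(G) ≥ 1. The upper and lower bounds meet at 1, so that is the treewidth.

1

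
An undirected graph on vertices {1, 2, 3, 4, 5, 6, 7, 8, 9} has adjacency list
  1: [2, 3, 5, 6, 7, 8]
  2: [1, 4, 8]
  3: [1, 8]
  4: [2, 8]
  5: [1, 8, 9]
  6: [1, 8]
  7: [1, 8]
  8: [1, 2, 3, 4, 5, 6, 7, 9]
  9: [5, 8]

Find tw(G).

A width-2 tree decomposition is:
Bags: B1 = {1, 6, 8}  B2 = {1, 3, 8}  B3 = {1, 5, 8}  B4 = {5, 8, 9}  B5 = {1, 7, 8}  B6 = {1, 2, 8}  B7 = {2, 4, 8}
Tree: B1–B2, B1–B3, B3–B4, B3–B5, B5–B6, B6–B7
The largest bag has 3 vertices, giving width 2; this decomposition certifies tw(G) ≤ 2. For the lower bound, the 3 vertices {1, 2, 8} are pairwise adjacent, and any tree decomposition puts a clique entirely inside one bag — forcing width ≥ 2. Therefore the treewidth is 2.

2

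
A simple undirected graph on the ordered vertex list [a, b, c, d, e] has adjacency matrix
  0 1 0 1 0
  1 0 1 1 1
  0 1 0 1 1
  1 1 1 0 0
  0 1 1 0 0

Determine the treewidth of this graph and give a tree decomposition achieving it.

Treewidth 2.
One optimal decomposition is:
Bags: B1 = {b, c, e}  B2 = {b, c, d}  B3 = {a, b, d}
Tree: B1–B2, B2–B3

The largest bag has 3 vertices, giving width 2; this decomposition certifies tw(G) ≤ 2. On the other hand G contains the 3-clique {b, c, d}. A clique must lie in a single bag of any decomposition, so no decomposition can have width below 2. Therefore the treewidth is 2.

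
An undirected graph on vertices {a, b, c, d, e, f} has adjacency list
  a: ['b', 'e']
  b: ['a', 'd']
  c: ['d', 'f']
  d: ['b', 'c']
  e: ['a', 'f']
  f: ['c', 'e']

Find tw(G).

A width-2 tree decomposition is:
Bags: B1 = {c, d, f}  B2 = {d, e, f}  B3 = {a, d, e}  B4 = {a, b, d}
Tree: B1–B2, B2–B3, B3–B4
The largest bag has 3 vertices, giving width 2; this decomposition certifies tw(G) ≤ 2. The edges d–c–f–e–a–b–d form a cycle, so G is not a tree and its treewidth is at least 2. The upper and lower bounds meet at 2, so that is the treewidth.

2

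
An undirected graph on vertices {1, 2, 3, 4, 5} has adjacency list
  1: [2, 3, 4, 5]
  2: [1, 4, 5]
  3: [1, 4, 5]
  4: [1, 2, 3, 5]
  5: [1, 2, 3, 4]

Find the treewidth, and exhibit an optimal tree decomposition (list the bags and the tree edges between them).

The largest bag has 4 vertices, giving width 3; this decomposition certifies tw(G) ≤ 3. Conversely, {1, 2, 4, 5} is a clique of size 4, and the vertices of any clique must share a bag in every tree decomposition; so some bag has ≥ 4 vertices and tw(G) ≥ 3. Therefore the treewidth is 3.

Treewidth 3.
One such decomposition:
Bags: B1 = {1, 2, 4, 5}  B2 = {1, 3, 4, 5}
Tree: B1–B2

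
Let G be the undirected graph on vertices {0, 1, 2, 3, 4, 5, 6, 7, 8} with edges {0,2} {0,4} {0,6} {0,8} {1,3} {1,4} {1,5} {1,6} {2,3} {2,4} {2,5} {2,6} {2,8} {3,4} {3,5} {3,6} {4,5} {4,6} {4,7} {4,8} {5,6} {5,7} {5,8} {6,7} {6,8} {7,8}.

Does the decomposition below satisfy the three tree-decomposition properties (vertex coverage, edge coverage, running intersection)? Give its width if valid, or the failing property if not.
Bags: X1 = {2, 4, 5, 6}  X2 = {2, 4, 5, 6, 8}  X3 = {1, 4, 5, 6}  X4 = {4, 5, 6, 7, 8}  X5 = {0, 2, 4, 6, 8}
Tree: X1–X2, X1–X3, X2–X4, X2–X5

A tree decomposition must satisfy three properties: every vertex lies in some bag; for every edge, both endpoints lie together in some bag; and for every vertex, the bags containing it form a connected subtree. Here vertex 3 appears in no bag, so the decomposition is invalid.

No — vertex 3 appears in no bag.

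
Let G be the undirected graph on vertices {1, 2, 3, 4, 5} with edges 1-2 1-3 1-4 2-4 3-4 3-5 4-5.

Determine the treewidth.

2

A width-2 tree decomposition is:
Bags: B1 = {1, 2, 4}  B2 = {1, 3, 4}  B3 = {3, 4, 5}
Tree: B1–B2, B2–B3
Every bag has size at most 3, so the width is 3 − 1 = 2 and tw(G) ≤ 2. Conversely, {1, 2, 4} is a clique of size 3, and the vertices of any clique must share a bag in every tree decomposition; so some bag has ≥ 3 vertices and tw(G) ≥ 2. The upper and lower bounds meet at 2, so that is the treewidth.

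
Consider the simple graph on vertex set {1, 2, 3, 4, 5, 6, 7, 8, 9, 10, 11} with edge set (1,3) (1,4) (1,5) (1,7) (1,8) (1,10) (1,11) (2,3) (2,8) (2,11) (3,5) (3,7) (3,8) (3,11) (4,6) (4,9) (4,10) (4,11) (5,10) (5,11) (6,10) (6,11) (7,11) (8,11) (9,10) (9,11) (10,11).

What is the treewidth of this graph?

A width-3 tree decomposition is:
Bags: B1 = {1, 3, 8, 11}  B2 = {1, 3, 5, 11}  B3 = {1, 5, 10, 11}  B4 = {1, 4, 10, 11}  B5 = {4, 6, 10, 11}  B6 = {4, 9, 10, 11}  B7 = {2, 3, 8, 11}  B8 = {1, 3, 7, 11}
Tree: B1–B2, B2–B3, B3–B4, B4–B5, B4–B6, B1–B7, B2–B8
The largest bag has 4 vertices, giving width 3; this decomposition certifies tw(G) ≤ 3. For the lower bound, the 4 vertices {1, 4, 10, 11} are pairwise adjacent, and any tree decomposition puts a clique entirely inside one bag — forcing width ≥ 3. Hence tw(G) = 3 exactly.

3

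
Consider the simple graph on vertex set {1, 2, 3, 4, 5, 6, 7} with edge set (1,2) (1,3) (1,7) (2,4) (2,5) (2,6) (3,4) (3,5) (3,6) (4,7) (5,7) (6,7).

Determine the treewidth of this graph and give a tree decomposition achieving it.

Each bag holds 4 vertices, so the decomposition has width 3, which upper-bounds the treewidth. For the lower bound: the 4 vertex sets {6,7}, {3,5}, {2}, {1} are disjoint, each induces a connected subgraph, and every pair is joined by at least one edge of G. Contracting each set to a single vertex therefore yields K_{4} as a minor, and since treewidth is minor-monotone, tw(G) ≥ tw(K_{4}) = 3. Hence tw(G) = 3 exactly.

Treewidth 3.
One optimal decomposition is:
Bags: B1 = {2, 3, 6, 7}  B2 = {2, 3, 5, 7}  B3 = {1, 2, 3, 7}  B4 = {2, 3, 4, 7}
Tree: B1–B2, B2–B3, B3–B4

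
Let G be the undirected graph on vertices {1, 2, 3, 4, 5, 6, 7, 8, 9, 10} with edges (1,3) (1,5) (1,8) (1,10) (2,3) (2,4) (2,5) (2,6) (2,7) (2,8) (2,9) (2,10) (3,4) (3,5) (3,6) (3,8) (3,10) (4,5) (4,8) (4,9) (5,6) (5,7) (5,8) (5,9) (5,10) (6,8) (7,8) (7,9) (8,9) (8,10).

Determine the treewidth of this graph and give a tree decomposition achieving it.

The largest bag has 5 vertices, giving width 4; this decomposition certifies tw(G) ≤ 4. For the lower bound, the 5 vertices {1, 3, 5, 8, 10} are pairwise adjacent, and any tree decomposition puts a clique entirely inside one bag — forcing width ≥ 4. The upper and lower bounds meet at 4, so that is the treewidth.

Treewidth 4.
One optimal decomposition is:
Bags: B1 = {2, 3, 5, 8, 10}  B2 = {2, 3, 4, 5, 8}  B3 = {2, 4, 5, 8, 9}  B4 = {2, 3, 5, 6, 8}  B5 = {1, 3, 5, 8, 10}  B6 = {2, 5, 7, 8, 9}
Tree: B1–B2, B2–B3, B1–B4, B1–B5, B3–B6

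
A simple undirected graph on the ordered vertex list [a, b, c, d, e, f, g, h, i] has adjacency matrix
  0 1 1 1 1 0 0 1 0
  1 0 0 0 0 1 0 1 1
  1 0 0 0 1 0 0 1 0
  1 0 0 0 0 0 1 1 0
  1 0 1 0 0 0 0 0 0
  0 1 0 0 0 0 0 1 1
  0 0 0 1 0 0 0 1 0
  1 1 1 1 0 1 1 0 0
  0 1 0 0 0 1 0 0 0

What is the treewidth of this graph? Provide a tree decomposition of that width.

Treewidth 2.
One such decomposition:
Bags: B1 = {a, d, h}  B2 = {a, c, h}  B3 = {a, b, h}  B4 = {b, f, h}  B5 = {a, c, e}  B6 = {b, f, i}  B7 = {d, g, h}
Tree: B1–B2, B1–B3, B3–B4, B2–B5, B4–B6, B1–B7

Every bag has size at most 3, so the width is 3 − 1 = 2 and tw(G) ≤ 2. Conversely, {a, c, e} is a clique of size 3, and the vertices of any clique must share a bag in every tree decomposition; so some bag has ≥ 3 vertices and tw(G) ≥ 2. Hence tw(G) = 2 exactly.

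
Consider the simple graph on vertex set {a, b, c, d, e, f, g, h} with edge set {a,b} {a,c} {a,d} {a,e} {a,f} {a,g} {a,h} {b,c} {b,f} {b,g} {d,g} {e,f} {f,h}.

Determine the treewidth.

2

A width-2 tree decomposition is:
Bags: B1 = {a, b, g}  B2 = {a, d, g}  B3 = {a, b, f}  B4 = {a, f, h}  B5 = {a, e, f}  B6 = {a, b, c}
Tree: B1–B2, B1–B3, B3–B4, B3–B5, B1–B6
The largest bag has 3 vertices, giving width 2; this decomposition certifies tw(G) ≤ 2. For the lower bound, the 3 vertices {a, d, g} are pairwise adjacent, and any tree decomposition puts a clique entirely inside one bag — forcing width ≥ 2. Hence tw(G) = 2 exactly.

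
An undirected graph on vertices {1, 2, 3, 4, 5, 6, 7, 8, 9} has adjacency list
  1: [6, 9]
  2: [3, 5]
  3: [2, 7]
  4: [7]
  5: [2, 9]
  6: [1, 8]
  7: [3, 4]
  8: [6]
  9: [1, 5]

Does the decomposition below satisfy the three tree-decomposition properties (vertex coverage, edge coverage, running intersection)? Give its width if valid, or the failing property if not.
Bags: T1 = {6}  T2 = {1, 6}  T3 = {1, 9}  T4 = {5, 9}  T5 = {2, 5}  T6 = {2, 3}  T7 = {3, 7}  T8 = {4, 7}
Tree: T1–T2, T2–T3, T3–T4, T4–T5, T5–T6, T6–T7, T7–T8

A tree decomposition must satisfy three properties: every vertex lies in some bag; for every edge, both endpoints lie together in some bag; and for every vertex, the bags containing it form a connected subtree. Here vertex 8 appears in no bag, so the decomposition is invalid.

No — vertex 8 appears in no bag.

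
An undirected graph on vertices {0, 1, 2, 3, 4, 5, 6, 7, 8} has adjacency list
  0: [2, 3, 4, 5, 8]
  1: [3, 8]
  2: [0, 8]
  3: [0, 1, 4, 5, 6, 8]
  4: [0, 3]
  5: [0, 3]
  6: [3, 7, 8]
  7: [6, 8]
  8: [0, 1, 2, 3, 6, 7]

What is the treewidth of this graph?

2

A width-2 tree decomposition is:
Bags: B1 = {0, 3, 8}  B2 = {0, 3, 4}  B3 = {3, 6, 8}  B4 = {0, 2, 8}  B5 = {6, 7, 8}  B6 = {1, 3, 8}  B7 = {0, 3, 5}
Tree: B1–B2, B1–B3, B1–B4, B3–B5, B1–B6, B1–B7
The largest bag has 3 vertices, giving width 2; this decomposition certifies tw(G) ≤ 2. Conversely, {0, 2, 8} is a clique of size 3, and the vertices of any clique must share a bag in every tree decomposition; so some bag has ≥ 3 vertices and tw(G) ≥ 2. Therefore the treewidth is 2.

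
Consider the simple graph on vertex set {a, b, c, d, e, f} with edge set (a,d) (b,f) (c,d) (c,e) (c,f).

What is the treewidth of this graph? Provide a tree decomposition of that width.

Each bag holds 2 vertices, so the decomposition has width 1, which upper-bounds the treewidth. Any graph with an edge has treewidth ≥ 1, and G has the edge c–f. Hence tw(G) = 1 exactly.

Treewidth 1.
One such decomposition:
Bags: B1 = {c, f}  B2 = {c, d}  B3 = {b, f}  B4 = {c, e}  B5 = {a, d}
Tree: B1–B2, B1–B3, B1–B4, B2–B5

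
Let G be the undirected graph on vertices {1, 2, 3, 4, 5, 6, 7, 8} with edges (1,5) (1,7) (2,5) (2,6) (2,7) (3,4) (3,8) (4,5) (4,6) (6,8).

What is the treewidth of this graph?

A width-2 tree decomposition is:
Bags: B1 = {1, 2, 7}  B2 = {1, 2, 5}  B3 = {2, 5, 6}  B4 = {4, 5, 6}  B5 = {4, 6, 8}  B6 = {3, 4, 8}
Tree: B1–B2, B2–B3, B3–B4, B4–B5, B5–B6
The largest bag has 3 vertices, giving width 2; this decomposition certifies tw(G) ≤ 2. Since 7–1–5–2–7 is a cycle in G, G is not acyclic. Forests are exactly the graphs of treewidth ≤ 1, so tw(G) ≥ 2. Therefore the treewidth is 2.

2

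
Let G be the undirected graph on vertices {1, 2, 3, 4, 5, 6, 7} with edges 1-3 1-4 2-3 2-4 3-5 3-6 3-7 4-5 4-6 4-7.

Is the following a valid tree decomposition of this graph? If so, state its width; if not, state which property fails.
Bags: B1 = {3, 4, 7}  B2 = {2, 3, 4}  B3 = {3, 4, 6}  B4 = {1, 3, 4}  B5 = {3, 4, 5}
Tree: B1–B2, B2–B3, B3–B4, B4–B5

Yes; width 2.

Every vertex of G appears in some bag (union = {1, 2, 3, 4, 5, 6, 7}); every edge is covered by a bag; and for each vertex v the set of bags containing v is connected in the bag tree. The decomposition is therefore valid. The largest bag has 3 vertices, so the width is 2.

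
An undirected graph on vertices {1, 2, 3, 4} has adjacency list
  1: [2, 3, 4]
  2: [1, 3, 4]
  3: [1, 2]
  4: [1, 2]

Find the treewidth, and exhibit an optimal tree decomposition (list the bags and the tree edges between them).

Every bag has size at most 3, so the width is 3 − 1 = 2 and tw(G) ≤ 2. Conversely, {1, 2, 3} is a clique of size 3, and the vertices of any clique must share a bag in every tree decomposition; so some bag has ≥ 3 vertices and tw(G) ≥ 2. Hence tw(G) = 2 exactly.

Treewidth 2.
One optimal decomposition is:
Bags: B1 = {1, 2, 3}  B2 = {1, 2, 4}
Tree: B1–B2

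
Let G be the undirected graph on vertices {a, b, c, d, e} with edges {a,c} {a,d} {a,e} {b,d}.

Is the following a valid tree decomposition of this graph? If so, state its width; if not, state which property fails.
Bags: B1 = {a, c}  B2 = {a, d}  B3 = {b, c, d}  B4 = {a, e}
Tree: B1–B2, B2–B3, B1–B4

No — bags containing vertex c are not connected in the tree.

A tree decomposition must satisfy three properties: every vertex lies in some bag; for every edge, both endpoints lie together in some bag; and for every vertex, the bags containing it form a connected subtree. Here bags containing vertex c are not connected in the tree, so the decomposition is invalid.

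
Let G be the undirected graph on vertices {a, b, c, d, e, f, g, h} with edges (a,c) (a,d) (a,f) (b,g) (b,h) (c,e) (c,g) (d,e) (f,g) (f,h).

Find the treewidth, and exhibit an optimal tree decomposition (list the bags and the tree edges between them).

The largest bag has 3 vertices, giving width 2; this decomposition certifies tw(G) ≤ 2. Since e–d–a–c–e is a cycle in G, G is not acyclic. Forests are exactly the graphs of treewidth ≤ 1, so tw(G) ≥ 2. The upper and lower bounds meet at 2, so that is the treewidth.

Treewidth 2.
Bags: B1 = {c, d, e}  B2 = {a, c, d}  B3 = {a, c, g}  B4 = {a, f, g}  B5 = {b, f, g}  B6 = {b, f, h}
Tree: B1–B2, B2–B3, B3–B4, B4–B5, B5–B6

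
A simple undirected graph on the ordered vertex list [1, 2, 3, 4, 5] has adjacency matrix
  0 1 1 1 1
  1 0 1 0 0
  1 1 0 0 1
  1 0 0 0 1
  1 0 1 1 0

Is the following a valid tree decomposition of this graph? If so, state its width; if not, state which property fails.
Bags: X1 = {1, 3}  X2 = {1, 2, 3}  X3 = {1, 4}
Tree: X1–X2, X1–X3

A tree decomposition must satisfy three properties: every vertex lies in some bag; for every edge, both endpoints lie together in some bag; and for every vertex, the bags containing it form a connected subtree. Here vertex 5 appears in no bag, so the decomposition is invalid.

No — vertex 5 appears in no bag.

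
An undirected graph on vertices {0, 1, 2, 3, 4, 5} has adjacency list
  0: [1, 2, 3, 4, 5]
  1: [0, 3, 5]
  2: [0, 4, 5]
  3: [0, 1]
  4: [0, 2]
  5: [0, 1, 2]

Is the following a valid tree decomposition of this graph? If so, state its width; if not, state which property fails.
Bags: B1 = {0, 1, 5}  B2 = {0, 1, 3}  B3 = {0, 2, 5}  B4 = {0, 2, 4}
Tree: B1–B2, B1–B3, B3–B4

Yes; width 2.

Vertex coverage: the bags together contain {0, 1, 2, 3, 4, 5}, the full vertex set. Edge coverage: each edge of G has both endpoints in at least one bag. Running intersection: for every vertex, the bags containing it form a connected subtree. All three properties hold, so this is a valid tree decomposition of width max|bag| − 1 = 2, and hence tw(G) ≤ 2.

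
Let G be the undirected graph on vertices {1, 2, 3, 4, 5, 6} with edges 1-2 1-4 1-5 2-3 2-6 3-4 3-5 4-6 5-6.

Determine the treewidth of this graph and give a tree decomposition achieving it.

Treewidth 3.
One such decomposition:
Bags: B1 = {1, 3, 4, 6}  B2 = {1, 2, 3, 6}  B3 = {1, 3, 5, 6}
Tree: B1–B2, B2–B3

The largest bag has 4 vertices, giving width 3; this decomposition certifies tw(G) ≤ 3. For the lower bound: the 4 vertex sets {1,4}, {2,3}, {6}, {5} are disjoint, each induces a connected subgraph, and every pair is joined by at least one edge of G. Contracting each set to a single vertex therefore yields K_{4} as a minor, and since treewidth is minor-monotone, tw(G) ≥ tw(K_{4}) = 3. Hence tw(G) = 3 exactly.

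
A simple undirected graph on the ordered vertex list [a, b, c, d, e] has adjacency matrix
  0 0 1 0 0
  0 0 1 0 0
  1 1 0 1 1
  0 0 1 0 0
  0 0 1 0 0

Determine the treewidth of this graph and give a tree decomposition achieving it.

Each bag holds 2 vertices, so the decomposition has width 1, which upper-bounds the treewidth. G has an edge, so its treewidth is at least 1. Combining the bounds, tw(G) = 1.

Treewidth 1.
One such decomposition:
Bags: B1 = {b, c}  B2 = {c, d}  B3 = {a, c}  B4 = {c, e}
Tree: B1–B2, B2–B3, B1–B4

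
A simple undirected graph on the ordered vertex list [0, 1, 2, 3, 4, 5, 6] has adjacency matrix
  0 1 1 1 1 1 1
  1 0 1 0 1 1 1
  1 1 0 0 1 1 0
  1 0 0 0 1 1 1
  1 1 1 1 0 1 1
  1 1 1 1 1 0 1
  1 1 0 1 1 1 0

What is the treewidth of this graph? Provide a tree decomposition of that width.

Treewidth 4.
One optimal decomposition is:
Bags: B1 = {0, 3, 4, 5, 6}  B2 = {0, 1, 4, 5, 6}  B3 = {0, 1, 2, 4, 5}
Tree: B1–B2, B2–B3

Each bag holds 5 vertices, so the decomposition has width 4, which upper-bounds the treewidth. On the other hand G contains the 5-clique {0, 1, 2, 4, 5}. A clique must lie in a single bag of any decomposition, so no decomposition can have width below 4. Therefore the treewidth is 4.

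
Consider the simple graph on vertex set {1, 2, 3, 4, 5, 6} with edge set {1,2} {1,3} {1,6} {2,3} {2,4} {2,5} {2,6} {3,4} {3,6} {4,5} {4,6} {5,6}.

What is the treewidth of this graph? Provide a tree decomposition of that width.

Each bag holds 4 vertices, so the decomposition has width 3, which upper-bounds the treewidth. Conversely, {1, 2, 3, 6} is a clique of size 4, and the vertices of any clique must share a bag in every tree decomposition; so some bag has ≥ 4 vertices and tw(G) ≥ 3. The upper and lower bounds meet at 3, so that is the treewidth.

Treewidth 3.
One optimal decomposition is:
Bags: B1 = {2, 3, 4, 6}  B2 = {2, 4, 5, 6}  B3 = {1, 2, 3, 6}
Tree: B1–B2, B1–B3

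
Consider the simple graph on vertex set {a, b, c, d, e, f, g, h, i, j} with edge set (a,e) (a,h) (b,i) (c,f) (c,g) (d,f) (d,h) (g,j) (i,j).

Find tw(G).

1

A width-1 tree decomposition is:
Bags: B1 = {a, e}  B2 = {a, h}  B3 = {d, h}  B4 = {d, f}  B5 = {c, f}  B6 = {c, g}  B7 = {g, j}  B8 = {i, j}  B9 = {b, i}
Tree: B1–B2, B2–B3, B3–B4, B4–B5, B5–B6, B6–B7, B7–B8, B8–B9
Each bag holds 2 vertices, so the decomposition has width 1, which upper-bounds the treewidth. Any graph with an edge has treewidth ≥ 1, and G has the edge e–a. Combining the bounds, tw(G) = 1.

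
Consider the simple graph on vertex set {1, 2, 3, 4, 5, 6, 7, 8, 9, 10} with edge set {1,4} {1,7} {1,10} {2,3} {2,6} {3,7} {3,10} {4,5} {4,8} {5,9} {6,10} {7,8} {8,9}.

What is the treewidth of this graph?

2

A width-2 tree decomposition is:
Bags: B1 = {5, 8, 9}  B2 = {4, 5, 8}  B3 = {4, 7, 8}  B4 = {1, 4, 7}  B5 = {1, 3, 7}  B6 = {1, 3, 10}  B7 = {2, 3, 10}  B8 = {2, 6, 10}
Tree: B1–B2, B2–B3, B3–B4, B4–B5, B5–B6, B6–B7, B7–B8
Each bag holds 3 vertices, so the decomposition has width 2, which upper-bounds the treewidth. Since 9–5–4–8–9 is a cycle in G, G is not acyclic. Forests are exactly the graphs of treewidth ≤ 1, so tw(G) ≥ 2. Therefore the treewidth is 2.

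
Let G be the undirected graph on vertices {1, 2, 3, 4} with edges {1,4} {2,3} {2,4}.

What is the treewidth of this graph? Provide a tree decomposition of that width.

Treewidth 1.
Bags: B1 = {2, 3}  B2 = {2, 4}  B3 = {1, 4}
Tree: B1–B2, B2–B3

The largest bag has 2 vertices, giving width 1; this decomposition certifies tw(G) ≤ 1. Since G has at least one edge (e.g. 3–2), it is not an edgeless graph, so tw(G) ≥ 1. Therefore the treewidth is 1.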